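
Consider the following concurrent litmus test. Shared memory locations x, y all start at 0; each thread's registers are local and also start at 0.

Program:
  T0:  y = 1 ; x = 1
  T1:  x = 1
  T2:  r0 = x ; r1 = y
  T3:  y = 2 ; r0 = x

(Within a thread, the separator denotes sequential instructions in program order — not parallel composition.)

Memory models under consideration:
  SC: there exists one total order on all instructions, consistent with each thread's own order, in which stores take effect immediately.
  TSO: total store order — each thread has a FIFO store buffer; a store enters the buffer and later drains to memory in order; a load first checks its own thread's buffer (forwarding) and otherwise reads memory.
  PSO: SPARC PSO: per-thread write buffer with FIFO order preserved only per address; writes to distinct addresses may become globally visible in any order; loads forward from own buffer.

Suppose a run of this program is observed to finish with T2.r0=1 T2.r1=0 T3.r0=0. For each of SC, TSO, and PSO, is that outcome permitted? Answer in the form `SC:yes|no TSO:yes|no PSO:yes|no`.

outcome vector order: (T2.r0,T2.r1,T3.r0)
under SC → <0 0 0> <0 0 1> <0 1 0> <0 1 1> <0 2 0> <0 2 1> <1 0 1> <1 1 0> <1 1 1> <1 2 0> <1 2 1>
under TSO → <0 0 0> <0 0 1> <0 1 0> <0 1 1> <0 2 0> <0 2 1> <1 0 0> <1 0 1> <1 1 0> <1 1 1> <1 2 0> <1 2 1>
under PSO → <0 0 0> <0 0 1> <0 1 0> <0 1 1> <0 2 0> <0 2 1> <1 0 0> <1 0 1> <1 1 0> <1 1 1> <1 2 0> <1 2 1>
target <1 0 0> ∈ {TSO,PSO}

SC:no TSO:yes PSO:yes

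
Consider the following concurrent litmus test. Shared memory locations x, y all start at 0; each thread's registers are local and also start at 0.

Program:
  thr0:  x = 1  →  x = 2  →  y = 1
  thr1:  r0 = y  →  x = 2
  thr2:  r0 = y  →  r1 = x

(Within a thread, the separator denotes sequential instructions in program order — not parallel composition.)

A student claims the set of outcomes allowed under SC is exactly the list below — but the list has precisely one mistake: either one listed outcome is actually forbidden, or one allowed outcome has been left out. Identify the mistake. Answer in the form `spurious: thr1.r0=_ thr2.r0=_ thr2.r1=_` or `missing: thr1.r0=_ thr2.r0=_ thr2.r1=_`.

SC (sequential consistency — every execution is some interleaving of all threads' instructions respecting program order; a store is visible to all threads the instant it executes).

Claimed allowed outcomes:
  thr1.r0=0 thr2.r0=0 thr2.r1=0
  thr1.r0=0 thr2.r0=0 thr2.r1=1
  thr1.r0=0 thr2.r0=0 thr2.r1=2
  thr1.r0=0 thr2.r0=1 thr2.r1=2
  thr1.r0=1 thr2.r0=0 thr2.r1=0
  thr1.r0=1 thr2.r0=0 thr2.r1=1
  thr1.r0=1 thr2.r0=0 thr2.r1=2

outcome vector order: (thr1.r0,thr2.r0,thr2.r1)
SC: 8 outcomes — {<0 0 0> <0 0 1> <0 0 2> <0 1 2> <1 0 0> <1 0 1> <1 0 2> <1 1 2>}
SC∖claimed = {<1 1 2>}

missing: thr1.r0=1 thr2.r0=1 thr2.r1=2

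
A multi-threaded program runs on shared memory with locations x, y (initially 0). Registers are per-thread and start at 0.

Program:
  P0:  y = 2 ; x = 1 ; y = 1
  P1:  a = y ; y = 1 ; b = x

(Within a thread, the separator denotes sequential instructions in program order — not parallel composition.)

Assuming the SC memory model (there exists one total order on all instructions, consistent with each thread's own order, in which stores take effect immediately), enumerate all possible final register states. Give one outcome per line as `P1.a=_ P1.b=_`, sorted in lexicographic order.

P1.a=0 P1.b=0
P1.a=0 P1.b=1
P1.a=1 P1.b=1
P1.a=2 P1.b=0
P1.a=2 P1.b=1

outcome vector order: (P1.a,P1.b)
|SC outcomes| = 5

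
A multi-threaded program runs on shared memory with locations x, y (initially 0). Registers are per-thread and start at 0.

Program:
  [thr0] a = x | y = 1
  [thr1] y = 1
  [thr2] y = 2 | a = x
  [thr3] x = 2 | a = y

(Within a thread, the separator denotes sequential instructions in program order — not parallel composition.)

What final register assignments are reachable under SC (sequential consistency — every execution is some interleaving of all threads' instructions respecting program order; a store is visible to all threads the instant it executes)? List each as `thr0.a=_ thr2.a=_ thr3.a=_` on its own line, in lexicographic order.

outcome vector order: (thr0.a,thr2.a,thr3.a)
|SC outcomes| = 10

thr0.a=0 thr2.a=0 thr3.a=1
thr0.a=0 thr2.a=0 thr3.a=2
thr0.a=0 thr2.a=2 thr3.a=0
thr0.a=0 thr2.a=2 thr3.a=1
thr0.a=0 thr2.a=2 thr3.a=2
thr0.a=2 thr2.a=0 thr3.a=1
thr0.a=2 thr2.a=0 thr3.a=2
thr0.a=2 thr2.a=2 thr3.a=0
thr0.a=2 thr2.a=2 thr3.a=1
thr0.a=2 thr2.a=2 thr3.a=2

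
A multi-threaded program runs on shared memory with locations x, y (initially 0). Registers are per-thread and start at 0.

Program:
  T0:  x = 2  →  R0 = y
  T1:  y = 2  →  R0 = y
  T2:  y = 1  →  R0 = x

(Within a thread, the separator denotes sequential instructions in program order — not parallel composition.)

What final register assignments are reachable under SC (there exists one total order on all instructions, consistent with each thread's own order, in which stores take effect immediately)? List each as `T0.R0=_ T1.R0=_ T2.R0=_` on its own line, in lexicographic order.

outcome vector order: (T0.R0,T1.R0,T2.R0)
|SC outcomes| = 9

T0.R0=0 T1.R0=1 T2.R0=2
T0.R0=0 T1.R0=2 T2.R0=2
T0.R0=1 T1.R0=1 T2.R0=0
T0.R0=1 T1.R0=1 T2.R0=2
T0.R0=1 T1.R0=2 T2.R0=0
T0.R0=1 T1.R0=2 T2.R0=2
T0.R0=2 T1.R0=1 T2.R0=2
T0.R0=2 T1.R0=2 T2.R0=0
T0.R0=2 T1.R0=2 T2.R0=2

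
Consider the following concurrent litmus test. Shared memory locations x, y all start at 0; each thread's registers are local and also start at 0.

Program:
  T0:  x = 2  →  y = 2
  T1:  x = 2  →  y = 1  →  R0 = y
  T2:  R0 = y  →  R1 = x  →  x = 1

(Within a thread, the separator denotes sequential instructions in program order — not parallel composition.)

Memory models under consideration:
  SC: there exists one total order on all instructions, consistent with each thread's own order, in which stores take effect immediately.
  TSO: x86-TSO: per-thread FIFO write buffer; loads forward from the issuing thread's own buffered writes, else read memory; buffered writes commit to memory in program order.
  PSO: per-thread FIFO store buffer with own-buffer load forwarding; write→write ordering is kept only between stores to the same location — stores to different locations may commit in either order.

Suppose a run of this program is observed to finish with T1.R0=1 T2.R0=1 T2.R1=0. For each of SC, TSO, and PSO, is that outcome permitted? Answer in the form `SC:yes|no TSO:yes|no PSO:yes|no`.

outcome vector order: (T1.R0,T2.R0,T2.R1)
SC (8): 1/0/0, 1/0/2, 1/1/2, 1/2/2, 2/0/0, 2/0/2, 2/1/2, 2/2/2
TSO (8): 1/0/0, 1/0/2, 1/1/2, 1/2/2, 2/0/0, 2/0/2, 2/1/2, 2/2/2
PSO (12): 1/0/0, 1/0/2, 1/1/0, 1/1/2, 1/2/0, 1/2/2, 2/0/0, 2/0/2, 2/1/0, 2/1/2, 2/2/0, 2/2/2
target 1/1/0 ∈ {PSO}

SC:no TSO:no PSO:yes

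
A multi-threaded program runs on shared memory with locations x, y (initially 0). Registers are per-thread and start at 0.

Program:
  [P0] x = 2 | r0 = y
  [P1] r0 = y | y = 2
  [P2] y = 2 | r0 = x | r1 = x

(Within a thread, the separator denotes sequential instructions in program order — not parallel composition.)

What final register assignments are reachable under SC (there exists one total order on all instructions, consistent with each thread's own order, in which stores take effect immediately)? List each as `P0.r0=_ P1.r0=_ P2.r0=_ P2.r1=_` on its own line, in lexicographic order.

P0.r0=0 P1.r0=0 P2.r0=2 P2.r1=2
P0.r0=0 P1.r0=2 P2.r0=2 P2.r1=2
P0.r0=2 P1.r0=0 P2.r0=0 P2.r1=0
P0.r0=2 P1.r0=0 P2.r0=0 P2.r1=2
P0.r0=2 P1.r0=0 P2.r0=2 P2.r1=2
P0.r0=2 P1.r0=2 P2.r0=0 P2.r1=0
P0.r0=2 P1.r0=2 P2.r0=0 P2.r1=2
P0.r0=2 P1.r0=2 P2.r0=2 P2.r1=2

outcome vector order: (P0.r0,P1.r0,P2.r0,P2.r1)
|SC outcomes| = 8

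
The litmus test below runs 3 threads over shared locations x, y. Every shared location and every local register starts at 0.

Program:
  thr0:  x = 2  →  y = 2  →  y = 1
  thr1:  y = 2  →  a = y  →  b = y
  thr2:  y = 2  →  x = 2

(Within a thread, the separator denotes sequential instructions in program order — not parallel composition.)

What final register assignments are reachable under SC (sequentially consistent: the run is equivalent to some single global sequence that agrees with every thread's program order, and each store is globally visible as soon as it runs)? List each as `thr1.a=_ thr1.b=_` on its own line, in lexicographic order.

thr1.a=1 thr1.b=1
thr1.a=1 thr1.b=2
thr1.a=2 thr1.b=1
thr1.a=2 thr1.b=2

outcome vector order: (thr1.a,thr1.b)
|SC outcomes| = 4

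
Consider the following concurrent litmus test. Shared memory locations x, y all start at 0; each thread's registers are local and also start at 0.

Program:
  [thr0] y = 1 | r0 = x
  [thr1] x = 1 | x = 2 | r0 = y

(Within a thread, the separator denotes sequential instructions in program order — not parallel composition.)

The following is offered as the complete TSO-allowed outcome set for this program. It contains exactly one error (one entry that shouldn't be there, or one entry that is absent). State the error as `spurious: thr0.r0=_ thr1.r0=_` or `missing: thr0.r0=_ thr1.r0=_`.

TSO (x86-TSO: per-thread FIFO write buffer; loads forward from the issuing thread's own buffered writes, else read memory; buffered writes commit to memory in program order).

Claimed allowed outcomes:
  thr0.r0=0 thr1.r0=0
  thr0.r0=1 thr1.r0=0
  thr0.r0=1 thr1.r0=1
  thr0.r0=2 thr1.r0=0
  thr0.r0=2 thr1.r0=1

outcome vector order: (thr0.r0,thr1.r0)
[TSO] allowed = {<0 0> <0 1> <1 0> <1 1> <2 0> <2 1>}
TSO∖claimed = {<0 1>}

missing: thr0.r0=0 thr1.r0=1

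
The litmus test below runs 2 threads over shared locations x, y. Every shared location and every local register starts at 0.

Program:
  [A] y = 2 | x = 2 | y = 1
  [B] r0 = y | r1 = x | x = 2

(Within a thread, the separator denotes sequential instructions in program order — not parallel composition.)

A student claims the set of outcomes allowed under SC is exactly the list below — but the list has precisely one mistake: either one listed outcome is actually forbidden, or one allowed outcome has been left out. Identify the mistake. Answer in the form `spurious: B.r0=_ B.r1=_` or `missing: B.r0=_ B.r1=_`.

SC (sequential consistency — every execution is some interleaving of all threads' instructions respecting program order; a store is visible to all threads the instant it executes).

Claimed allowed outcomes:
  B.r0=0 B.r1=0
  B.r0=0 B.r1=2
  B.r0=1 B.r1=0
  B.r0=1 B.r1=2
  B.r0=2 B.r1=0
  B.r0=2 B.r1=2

outcome vector order: (B.r0,B.r1)
SC (5): 0/0, 0/2, 1/2, 2/0, 2/2
claimed∖SC = {1/0}

spurious: B.r0=1 B.r1=0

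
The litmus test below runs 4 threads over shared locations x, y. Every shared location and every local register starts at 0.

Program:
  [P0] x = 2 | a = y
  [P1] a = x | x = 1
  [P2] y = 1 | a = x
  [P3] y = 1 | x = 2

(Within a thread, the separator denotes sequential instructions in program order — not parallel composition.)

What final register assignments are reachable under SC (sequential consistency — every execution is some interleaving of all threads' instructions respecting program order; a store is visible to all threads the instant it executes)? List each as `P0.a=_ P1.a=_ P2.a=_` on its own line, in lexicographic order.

P0.a=0 P1.a=0 P2.a=1
P0.a=0 P1.a=0 P2.a=2
P0.a=0 P1.a=2 P2.a=1
P0.a=0 P1.a=2 P2.a=2
P0.a=1 P1.a=0 P2.a=0
P0.a=1 P1.a=0 P2.a=1
P0.a=1 P1.a=0 P2.a=2
P0.a=1 P1.a=2 P2.a=0
P0.a=1 P1.a=2 P2.a=1
P0.a=1 P1.a=2 P2.a=2

outcome vector order: (P0.a,P1.a,P2.a)
|SC outcomes| = 10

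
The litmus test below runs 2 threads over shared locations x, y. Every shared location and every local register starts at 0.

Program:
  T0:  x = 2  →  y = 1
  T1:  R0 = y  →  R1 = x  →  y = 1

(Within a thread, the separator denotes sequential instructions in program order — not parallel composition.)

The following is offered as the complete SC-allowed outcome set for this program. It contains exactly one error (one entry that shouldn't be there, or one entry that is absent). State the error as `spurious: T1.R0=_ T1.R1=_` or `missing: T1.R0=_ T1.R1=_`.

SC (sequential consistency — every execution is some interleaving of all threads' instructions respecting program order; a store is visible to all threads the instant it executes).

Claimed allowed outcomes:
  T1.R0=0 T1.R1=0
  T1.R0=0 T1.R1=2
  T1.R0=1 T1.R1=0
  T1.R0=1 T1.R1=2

spurious: T1.R0=1 T1.R1=0

outcome vector order: (T1.R0,T1.R1)
SC (3): <0 0>; <0 2>; <1 2>
claimed∖SC = {<1 0>}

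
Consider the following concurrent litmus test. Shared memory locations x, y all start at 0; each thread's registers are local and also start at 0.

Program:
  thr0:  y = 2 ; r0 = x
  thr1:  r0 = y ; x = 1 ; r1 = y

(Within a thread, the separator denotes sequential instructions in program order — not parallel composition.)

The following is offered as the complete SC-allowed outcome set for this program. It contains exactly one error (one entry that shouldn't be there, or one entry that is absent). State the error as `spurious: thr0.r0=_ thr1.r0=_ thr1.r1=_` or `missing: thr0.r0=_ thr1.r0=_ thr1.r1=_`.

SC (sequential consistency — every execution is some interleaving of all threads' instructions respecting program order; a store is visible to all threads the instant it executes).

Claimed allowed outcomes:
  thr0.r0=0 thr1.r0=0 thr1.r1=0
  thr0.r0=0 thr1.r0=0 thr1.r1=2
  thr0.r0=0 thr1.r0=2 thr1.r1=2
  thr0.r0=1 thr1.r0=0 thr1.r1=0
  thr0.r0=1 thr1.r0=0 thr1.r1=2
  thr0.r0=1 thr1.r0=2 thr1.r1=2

outcome vector order: (thr0.r0,thr1.r0,thr1.r1)
SC (5): 002 022 100 102 122
claimed∖SC = {000}

spurious: thr0.r0=0 thr1.r0=0 thr1.r1=0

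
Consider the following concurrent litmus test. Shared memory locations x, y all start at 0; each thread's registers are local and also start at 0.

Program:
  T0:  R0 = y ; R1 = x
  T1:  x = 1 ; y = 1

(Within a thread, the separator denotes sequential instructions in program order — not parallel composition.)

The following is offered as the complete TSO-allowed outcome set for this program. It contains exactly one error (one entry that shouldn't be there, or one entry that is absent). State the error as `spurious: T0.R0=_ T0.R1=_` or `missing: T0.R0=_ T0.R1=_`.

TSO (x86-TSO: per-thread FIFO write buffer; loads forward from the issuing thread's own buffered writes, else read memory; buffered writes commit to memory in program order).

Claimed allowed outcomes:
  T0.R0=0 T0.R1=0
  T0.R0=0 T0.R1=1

outcome vector order: (T0.R0,T0.R1)
TSO: 3 outcomes — {<0 0> <0 1> <1 1>}
TSO∖claimed = {<1 1>}

missing: T0.R0=1 T0.R1=1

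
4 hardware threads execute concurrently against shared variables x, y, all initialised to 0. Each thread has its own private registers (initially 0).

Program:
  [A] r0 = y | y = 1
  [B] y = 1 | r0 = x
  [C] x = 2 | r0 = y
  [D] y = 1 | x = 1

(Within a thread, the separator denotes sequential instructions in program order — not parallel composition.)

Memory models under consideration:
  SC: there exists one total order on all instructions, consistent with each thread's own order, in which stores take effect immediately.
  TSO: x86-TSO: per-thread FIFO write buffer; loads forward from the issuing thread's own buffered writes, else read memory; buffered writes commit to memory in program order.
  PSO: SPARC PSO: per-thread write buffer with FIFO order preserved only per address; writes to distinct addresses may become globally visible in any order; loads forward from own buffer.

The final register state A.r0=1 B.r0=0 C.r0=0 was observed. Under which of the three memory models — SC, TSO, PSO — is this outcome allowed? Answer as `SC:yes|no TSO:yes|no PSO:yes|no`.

outcome vector order: (A.r0,B.r0,C.r0)
SC: 10 outcomes — {<0 0 1> <0 1 0> <0 1 1> <0 2 0> <0 2 1> <1 0 1> <1 1 0> <1 1 1> <1 2 0> <1 2 1>}
TSO: 12 outcomes — {<0 0 0> <0 0 1> <0 1 0> <0 1 1> <0 2 0> <0 2 1> <1 0 0> <1 0 1> <1 1 0> <1 1 1> <1 2 0> <1 2 1>}
PSO: 12 outcomes — {<0 0 0> <0 0 1> <0 1 0> <0 1 1> <0 2 0> <0 2 1> <1 0 0> <1 0 1> <1 1 0> <1 1 1> <1 2 0> <1 2 1>}
target <1 0 0> ∈ {TSO,PSO}

SC:no TSO:yes PSO:yes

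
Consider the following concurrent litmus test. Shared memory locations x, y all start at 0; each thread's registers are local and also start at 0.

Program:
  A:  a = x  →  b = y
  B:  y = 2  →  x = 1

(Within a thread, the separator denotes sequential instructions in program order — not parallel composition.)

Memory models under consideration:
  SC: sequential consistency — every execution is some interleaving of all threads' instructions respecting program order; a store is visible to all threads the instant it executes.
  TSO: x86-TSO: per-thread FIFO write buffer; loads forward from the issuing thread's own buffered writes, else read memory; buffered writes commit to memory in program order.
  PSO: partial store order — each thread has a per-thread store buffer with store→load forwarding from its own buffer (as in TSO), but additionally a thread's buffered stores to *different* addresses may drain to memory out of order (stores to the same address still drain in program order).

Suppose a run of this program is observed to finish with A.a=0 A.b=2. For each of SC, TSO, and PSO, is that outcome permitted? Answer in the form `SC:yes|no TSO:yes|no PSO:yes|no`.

SC:yes TSO:yes PSO:yes

outcome vector order: (A.a,A.b)
under SC → 00; 02; 12
under TSO → 00; 02; 12
under PSO → 00; 02; 10; 12
target 02 ∈ {SC,TSO,PSO}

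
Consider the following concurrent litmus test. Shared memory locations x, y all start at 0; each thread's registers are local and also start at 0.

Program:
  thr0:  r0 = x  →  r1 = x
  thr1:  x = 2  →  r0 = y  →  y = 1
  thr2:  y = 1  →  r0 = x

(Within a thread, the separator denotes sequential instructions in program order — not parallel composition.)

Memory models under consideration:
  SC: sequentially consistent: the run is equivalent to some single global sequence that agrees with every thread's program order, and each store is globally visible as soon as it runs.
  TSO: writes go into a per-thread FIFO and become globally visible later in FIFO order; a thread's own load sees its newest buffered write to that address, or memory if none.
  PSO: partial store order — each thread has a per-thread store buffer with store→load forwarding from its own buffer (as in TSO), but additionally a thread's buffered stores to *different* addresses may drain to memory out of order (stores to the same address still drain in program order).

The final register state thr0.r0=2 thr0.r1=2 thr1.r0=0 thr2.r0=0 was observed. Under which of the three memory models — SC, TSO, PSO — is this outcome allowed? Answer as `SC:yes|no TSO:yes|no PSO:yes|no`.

SC:no TSO:yes PSO:yes

outcome vector order: (thr0.r0,thr0.r1,thr1.r0,thr2.r0)
under SC → <0 0 0 2>, <0 0 1 0>, <0 0 1 2>, <0 2 0 2>, <0 2 1 0>, <0 2 1 2>, <2 2 0 2>, <2 2 1 0>, <2 2 1 2>
under TSO → <0 0 0 0>, <0 0 0 2>, <0 0 1 0>, <0 0 1 2>, <0 2 0 0>, <0 2 0 2>, <0 2 1 0>, <0 2 1 2>, <2 2 0 0>, <2 2 0 2>, <2 2 1 0>, <2 2 1 2>
under PSO → <0 0 0 0>, <0 0 0 2>, <0 0 1 0>, <0 0 1 2>, <0 2 0 0>, <0 2 0 2>, <0 2 1 0>, <0 2 1 2>, <2 2 0 0>, <2 2 0 2>, <2 2 1 0>, <2 2 1 2>
target <2 2 0 0> ∈ {TSO,PSO}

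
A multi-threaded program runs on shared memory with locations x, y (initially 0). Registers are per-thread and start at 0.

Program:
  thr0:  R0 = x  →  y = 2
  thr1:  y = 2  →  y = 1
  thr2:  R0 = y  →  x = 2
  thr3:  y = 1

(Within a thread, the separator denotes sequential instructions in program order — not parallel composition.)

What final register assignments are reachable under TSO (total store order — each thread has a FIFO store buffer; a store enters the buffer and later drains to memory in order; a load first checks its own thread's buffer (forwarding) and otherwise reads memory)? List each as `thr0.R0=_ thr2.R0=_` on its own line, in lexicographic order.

outcome vector order: (thr0.R0,thr2.R0)
|TSO outcomes| = 6

thr0.R0=0 thr2.R0=0
thr0.R0=0 thr2.R0=1
thr0.R0=0 thr2.R0=2
thr0.R0=2 thr2.R0=0
thr0.R0=2 thr2.R0=1
thr0.R0=2 thr2.R0=2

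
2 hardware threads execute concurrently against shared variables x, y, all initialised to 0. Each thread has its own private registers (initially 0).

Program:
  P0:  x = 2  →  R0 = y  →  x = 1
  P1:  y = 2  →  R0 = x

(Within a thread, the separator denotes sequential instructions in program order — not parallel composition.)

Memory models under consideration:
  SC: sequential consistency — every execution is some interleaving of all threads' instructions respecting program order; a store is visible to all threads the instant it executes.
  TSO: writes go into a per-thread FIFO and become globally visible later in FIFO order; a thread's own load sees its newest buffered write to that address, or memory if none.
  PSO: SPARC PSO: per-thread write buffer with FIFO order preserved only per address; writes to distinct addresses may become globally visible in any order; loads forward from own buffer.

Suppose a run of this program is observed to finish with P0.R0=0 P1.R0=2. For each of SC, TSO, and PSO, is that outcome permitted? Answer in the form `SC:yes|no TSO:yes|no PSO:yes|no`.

SC:yes TSO:yes PSO:yes

outcome vector order: (P0.R0,P1.R0)
SC (5): <0 1>; <0 2>; <2 0>; <2 1>; <2 2>
TSO (6): <0 0>; <0 1>; <0 2>; <2 0>; <2 1>; <2 2>
PSO (6): <0 0>; <0 1>; <0 2>; <2 0>; <2 1>; <2 2>
target <0 2> ∈ {SC,TSO,PSO}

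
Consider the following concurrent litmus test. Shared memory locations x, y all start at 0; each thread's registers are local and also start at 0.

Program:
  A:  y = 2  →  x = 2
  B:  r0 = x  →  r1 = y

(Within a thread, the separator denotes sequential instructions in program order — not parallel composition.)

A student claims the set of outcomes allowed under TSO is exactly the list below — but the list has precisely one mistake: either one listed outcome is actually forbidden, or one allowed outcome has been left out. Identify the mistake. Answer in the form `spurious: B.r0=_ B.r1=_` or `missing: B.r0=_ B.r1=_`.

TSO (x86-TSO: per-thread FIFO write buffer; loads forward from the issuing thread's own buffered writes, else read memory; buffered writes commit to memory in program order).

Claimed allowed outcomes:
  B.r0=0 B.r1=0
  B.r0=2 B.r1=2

outcome vector order: (B.r0,B.r1)
TSO (3): 0/0; 0/2; 2/2
TSO∖claimed = {0/2}

missing: B.r0=0 B.r1=2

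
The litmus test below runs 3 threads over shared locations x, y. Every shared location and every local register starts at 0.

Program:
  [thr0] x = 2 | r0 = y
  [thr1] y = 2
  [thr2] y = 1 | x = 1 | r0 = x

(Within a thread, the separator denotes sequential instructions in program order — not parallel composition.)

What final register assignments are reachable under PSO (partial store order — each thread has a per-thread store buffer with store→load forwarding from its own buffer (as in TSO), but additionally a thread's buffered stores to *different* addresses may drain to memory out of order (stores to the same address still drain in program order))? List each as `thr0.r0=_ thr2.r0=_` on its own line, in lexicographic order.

outcome vector order: (thr0.r0,thr2.r0)
|PSO outcomes| = 6

thr0.r0=0 thr2.r0=1
thr0.r0=0 thr2.r0=2
thr0.r0=1 thr2.r0=1
thr0.r0=1 thr2.r0=2
thr0.r0=2 thr2.r0=1
thr0.r0=2 thr2.r0=2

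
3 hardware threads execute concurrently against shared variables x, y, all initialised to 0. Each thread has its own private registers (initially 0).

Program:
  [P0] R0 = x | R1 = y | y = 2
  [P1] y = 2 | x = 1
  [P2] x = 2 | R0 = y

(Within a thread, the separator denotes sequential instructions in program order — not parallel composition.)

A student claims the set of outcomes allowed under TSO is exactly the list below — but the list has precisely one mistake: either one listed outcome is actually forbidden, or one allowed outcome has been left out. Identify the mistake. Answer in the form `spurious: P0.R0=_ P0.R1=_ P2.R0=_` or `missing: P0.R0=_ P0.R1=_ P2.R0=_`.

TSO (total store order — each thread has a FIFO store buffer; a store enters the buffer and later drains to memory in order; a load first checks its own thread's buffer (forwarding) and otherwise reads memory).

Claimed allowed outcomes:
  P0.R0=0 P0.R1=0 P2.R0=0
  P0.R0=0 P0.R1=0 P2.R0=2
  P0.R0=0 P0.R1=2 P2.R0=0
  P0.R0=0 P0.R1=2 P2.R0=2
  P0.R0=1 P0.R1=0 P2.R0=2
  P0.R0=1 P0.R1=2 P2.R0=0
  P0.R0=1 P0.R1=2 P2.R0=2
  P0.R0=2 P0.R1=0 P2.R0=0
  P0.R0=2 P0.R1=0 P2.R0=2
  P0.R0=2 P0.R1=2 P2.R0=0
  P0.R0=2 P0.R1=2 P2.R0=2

outcome vector order: (P0.R0,P0.R1,P2.R0)
[TSO] allowed = {000, 002, 020, 022, 120, 122, 200, 202, 220, 222}
claimed∖TSO = {102}

spurious: P0.R0=1 P0.R1=0 P2.R0=2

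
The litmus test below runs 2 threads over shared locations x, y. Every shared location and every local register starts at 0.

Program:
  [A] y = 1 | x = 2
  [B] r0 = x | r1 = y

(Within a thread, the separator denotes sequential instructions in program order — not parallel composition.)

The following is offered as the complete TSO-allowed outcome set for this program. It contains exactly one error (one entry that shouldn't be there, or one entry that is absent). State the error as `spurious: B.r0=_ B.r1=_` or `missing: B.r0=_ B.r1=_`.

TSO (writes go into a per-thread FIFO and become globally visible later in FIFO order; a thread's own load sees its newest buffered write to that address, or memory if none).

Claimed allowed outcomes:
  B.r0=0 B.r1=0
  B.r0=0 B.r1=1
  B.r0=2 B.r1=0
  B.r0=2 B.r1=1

spurious: B.r0=2 B.r1=0

outcome vector order: (B.r0,B.r1)
TSO (3): (0,0) (0,1) (2,1)
claimed∖TSO = {(2,0)}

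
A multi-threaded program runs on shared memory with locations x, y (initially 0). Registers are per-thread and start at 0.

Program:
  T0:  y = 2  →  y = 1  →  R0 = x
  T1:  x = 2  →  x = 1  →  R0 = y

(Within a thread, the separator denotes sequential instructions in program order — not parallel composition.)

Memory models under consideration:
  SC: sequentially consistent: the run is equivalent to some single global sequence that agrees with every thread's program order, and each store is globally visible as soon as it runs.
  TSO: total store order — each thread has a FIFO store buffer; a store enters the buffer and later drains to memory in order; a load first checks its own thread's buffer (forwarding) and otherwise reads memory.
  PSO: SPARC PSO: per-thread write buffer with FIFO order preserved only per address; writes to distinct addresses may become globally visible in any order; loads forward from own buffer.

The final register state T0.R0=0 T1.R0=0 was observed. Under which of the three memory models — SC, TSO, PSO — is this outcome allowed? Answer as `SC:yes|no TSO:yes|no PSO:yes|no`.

SC:no TSO:yes PSO:yes

outcome vector order: (T0.R0,T1.R0)
[SC] allowed = {0/1 1/0 1/1 1/2 2/1}
[TSO] allowed = {0/0 0/1 0/2 1/0 1/1 1/2 2/0 2/1 2/2}
[PSO] allowed = {0/0 0/1 0/2 1/0 1/1 1/2 2/0 2/1 2/2}
target 0/0 ∈ {TSO,PSO}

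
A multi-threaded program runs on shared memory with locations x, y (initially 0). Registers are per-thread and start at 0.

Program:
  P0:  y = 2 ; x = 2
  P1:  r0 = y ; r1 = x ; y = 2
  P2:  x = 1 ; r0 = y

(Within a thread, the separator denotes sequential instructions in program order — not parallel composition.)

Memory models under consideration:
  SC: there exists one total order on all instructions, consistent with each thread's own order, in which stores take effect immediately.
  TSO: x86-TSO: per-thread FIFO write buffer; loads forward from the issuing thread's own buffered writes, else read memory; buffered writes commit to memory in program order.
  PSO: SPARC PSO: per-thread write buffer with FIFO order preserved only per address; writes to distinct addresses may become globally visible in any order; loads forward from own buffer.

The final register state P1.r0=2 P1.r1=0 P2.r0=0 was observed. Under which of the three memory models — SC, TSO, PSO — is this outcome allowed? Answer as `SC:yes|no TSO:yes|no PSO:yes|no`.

outcome vector order: (P1.r0,P1.r1,P2.r0)
[SC] allowed = {<0 0 0>; <0 0 2>; <0 1 0>; <0 1 2>; <0 2 0>; <0 2 2>; <2 0 2>; <2 1 0>; <2 1 2>; <2 2 0>; <2 2 2>}
[TSO] allowed = {<0 0 0>; <0 0 2>; <0 1 0>; <0 1 2>; <0 2 0>; <0 2 2>; <2 0 0>; <2 0 2>; <2 1 0>; <2 1 2>; <2 2 0>; <2 2 2>}
[PSO] allowed = {<0 0 0>; <0 0 2>; <0 1 0>; <0 1 2>; <0 2 0>; <0 2 2>; <2 0 0>; <2 0 2>; <2 1 0>; <2 1 2>; <2 2 0>; <2 2 2>}
target <2 0 0> ∈ {TSO,PSO}

SC:no TSO:yes PSO:yes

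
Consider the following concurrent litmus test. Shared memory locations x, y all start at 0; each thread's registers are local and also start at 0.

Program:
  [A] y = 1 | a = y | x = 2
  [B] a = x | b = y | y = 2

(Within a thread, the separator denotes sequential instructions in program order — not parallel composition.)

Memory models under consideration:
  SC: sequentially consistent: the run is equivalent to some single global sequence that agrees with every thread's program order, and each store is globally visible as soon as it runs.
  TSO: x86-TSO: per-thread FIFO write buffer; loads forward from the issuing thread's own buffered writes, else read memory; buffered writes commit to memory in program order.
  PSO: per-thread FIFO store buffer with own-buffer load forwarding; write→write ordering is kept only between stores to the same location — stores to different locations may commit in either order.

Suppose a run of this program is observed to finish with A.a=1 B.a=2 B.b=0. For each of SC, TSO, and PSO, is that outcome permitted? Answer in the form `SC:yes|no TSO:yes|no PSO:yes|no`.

SC:no TSO:no PSO:yes

outcome vector order: (A.a,B.a,B.b)
SC: 5 outcomes — {(1,0,0), (1,0,1), (1,2,1), (2,0,0), (2,0,1)}
TSO: 5 outcomes — {(1,0,0), (1,0,1), (1,2,1), (2,0,0), (2,0,1)}
PSO: 6 outcomes — {(1,0,0), (1,0,1), (1,2,0), (1,2,1), (2,0,0), (2,0,1)}
target (1,2,0) ∈ {PSO}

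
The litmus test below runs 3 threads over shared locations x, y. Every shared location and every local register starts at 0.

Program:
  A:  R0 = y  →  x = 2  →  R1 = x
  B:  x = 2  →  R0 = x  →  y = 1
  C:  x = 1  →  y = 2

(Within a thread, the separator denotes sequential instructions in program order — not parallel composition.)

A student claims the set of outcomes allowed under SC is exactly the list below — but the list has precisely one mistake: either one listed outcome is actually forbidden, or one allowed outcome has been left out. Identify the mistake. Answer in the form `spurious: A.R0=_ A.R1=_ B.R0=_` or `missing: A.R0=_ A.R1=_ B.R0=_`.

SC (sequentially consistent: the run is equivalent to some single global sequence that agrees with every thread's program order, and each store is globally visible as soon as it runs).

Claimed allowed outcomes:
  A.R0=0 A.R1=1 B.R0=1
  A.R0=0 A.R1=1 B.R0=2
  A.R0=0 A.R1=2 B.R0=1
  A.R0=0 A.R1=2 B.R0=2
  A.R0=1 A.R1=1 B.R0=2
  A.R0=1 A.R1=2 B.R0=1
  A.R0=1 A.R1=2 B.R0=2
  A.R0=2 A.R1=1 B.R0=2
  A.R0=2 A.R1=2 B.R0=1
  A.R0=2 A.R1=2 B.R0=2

outcome vector order: (A.R0,A.R1,B.R0)
[SC] allowed = {<0 1 1> <0 1 2> <0 2 1> <0 2 2> <1 1 2> <1 2 1> <1 2 2> <2 2 1> <2 2 2>}
claimed∖SC = {<2 1 2>}

spurious: A.R0=2 A.R1=1 B.R0=2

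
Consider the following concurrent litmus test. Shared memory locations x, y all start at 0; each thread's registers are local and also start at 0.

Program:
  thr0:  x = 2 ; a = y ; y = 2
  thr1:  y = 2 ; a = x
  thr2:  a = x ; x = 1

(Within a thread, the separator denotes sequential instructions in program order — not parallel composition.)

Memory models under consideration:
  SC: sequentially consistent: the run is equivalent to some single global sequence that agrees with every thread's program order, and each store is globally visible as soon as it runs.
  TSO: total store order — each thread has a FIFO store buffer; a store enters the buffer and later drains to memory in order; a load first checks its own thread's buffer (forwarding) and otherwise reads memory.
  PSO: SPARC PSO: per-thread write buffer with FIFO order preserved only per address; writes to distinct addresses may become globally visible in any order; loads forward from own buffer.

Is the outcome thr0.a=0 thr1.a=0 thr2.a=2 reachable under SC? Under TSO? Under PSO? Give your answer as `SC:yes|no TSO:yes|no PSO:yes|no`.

SC:no TSO:yes PSO:yes

outcome vector order: (thr0.a,thr1.a,thr2.a)
SC: 10 outcomes — {010 012 020 022 200 202 210 212 220 222}
TSO: 12 outcomes — {000 002 010 012 020 022 200 202 210 212 220 222}
PSO: 12 outcomes — {000 002 010 012 020 022 200 202 210 212 220 222}
target 002 ∈ {TSO,PSO}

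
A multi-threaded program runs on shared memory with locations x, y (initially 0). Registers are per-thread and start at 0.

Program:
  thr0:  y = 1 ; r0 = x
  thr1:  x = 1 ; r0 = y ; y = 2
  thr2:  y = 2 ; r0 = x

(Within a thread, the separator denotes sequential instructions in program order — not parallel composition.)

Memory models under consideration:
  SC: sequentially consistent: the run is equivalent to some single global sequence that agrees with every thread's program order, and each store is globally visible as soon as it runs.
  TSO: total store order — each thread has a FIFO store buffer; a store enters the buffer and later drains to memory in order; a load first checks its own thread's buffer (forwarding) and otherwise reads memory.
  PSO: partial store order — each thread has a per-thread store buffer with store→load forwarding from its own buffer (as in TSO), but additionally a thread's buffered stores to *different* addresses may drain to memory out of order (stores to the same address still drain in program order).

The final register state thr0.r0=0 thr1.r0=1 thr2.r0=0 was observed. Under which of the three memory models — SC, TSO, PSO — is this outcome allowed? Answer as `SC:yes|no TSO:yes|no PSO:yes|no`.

SC:yes TSO:yes PSO:yes

outcome vector order: (thr0.r0,thr1.r0,thr2.r0)
SC (9): 010; 011; 020; 021; 101; 110; 111; 120; 121
TSO (12): 000; 001; 010; 011; 020; 021; 100; 101; 110; 111; 120; 121
PSO (12): 000; 001; 010; 011; 020; 021; 100; 101; 110; 111; 120; 121
target 010 ∈ {SC,TSO,PSO}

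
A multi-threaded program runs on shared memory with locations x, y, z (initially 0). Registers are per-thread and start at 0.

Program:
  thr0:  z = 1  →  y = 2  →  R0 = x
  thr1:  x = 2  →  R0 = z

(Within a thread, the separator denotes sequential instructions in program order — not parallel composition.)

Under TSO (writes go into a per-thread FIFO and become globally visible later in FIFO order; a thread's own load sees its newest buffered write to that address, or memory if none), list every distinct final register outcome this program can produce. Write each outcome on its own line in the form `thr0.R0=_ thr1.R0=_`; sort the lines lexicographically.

outcome vector order: (thr0.R0,thr1.R0)
|TSO outcomes| = 4

thr0.R0=0 thr1.R0=0
thr0.R0=0 thr1.R0=1
thr0.R0=2 thr1.R0=0
thr0.R0=2 thr1.R0=1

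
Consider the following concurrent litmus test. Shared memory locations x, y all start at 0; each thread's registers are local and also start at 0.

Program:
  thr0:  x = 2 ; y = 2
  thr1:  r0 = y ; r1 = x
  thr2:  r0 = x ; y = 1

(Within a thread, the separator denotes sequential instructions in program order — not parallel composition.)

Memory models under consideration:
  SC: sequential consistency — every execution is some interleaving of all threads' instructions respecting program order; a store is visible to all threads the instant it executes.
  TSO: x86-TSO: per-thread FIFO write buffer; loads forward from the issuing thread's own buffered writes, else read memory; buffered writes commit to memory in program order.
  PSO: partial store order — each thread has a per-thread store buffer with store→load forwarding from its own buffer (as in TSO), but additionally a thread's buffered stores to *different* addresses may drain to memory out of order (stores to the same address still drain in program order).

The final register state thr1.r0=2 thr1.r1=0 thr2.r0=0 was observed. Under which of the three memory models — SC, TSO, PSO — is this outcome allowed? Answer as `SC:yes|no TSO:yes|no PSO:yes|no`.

SC:no TSO:no PSO:yes

outcome vector order: (thr1.r0,thr1.r1,thr2.r0)
SC: 9 outcomes — {(0,0,0) (0,0,2) (0,2,0) (0,2,2) (1,0,0) (1,2,0) (1,2,2) (2,2,0) (2,2,2)}
TSO: 9 outcomes — {(0,0,0) (0,0,2) (0,2,0) (0,2,2) (1,0,0) (1,2,0) (1,2,2) (2,2,0) (2,2,2)}
PSO: 11 outcomes — {(0,0,0) (0,0,2) (0,2,0) (0,2,2) (1,0,0) (1,2,0) (1,2,2) (2,0,0) (2,0,2) (2,2,0) (2,2,2)}
target (2,0,0) ∈ {PSO}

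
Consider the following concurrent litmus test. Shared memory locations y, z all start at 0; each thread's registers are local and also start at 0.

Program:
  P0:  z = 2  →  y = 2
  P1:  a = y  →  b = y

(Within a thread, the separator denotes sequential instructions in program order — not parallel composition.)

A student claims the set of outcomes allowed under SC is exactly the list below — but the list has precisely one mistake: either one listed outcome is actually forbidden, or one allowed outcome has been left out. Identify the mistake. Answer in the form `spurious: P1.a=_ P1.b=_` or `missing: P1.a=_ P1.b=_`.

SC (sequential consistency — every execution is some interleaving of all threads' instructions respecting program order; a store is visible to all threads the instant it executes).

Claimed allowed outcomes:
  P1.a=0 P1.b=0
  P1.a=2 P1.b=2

outcome vector order: (P1.a,P1.b)
SC: 3 outcomes — {00; 02; 22}
SC∖claimed = {02}

missing: P1.a=0 P1.b=2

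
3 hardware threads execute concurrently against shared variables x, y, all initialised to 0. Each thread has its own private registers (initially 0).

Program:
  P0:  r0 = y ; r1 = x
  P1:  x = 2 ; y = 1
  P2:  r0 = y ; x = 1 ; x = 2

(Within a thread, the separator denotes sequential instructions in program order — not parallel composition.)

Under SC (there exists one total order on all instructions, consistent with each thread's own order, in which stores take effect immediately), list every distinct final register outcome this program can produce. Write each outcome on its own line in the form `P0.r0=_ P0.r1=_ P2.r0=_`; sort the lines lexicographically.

P0.r0=0 P0.r1=0 P2.r0=0
P0.r0=0 P0.r1=0 P2.r0=1
P0.r0=0 P0.r1=1 P2.r0=0
P0.r0=0 P0.r1=1 P2.r0=1
P0.r0=0 P0.r1=2 P2.r0=0
P0.r0=0 P0.r1=2 P2.r0=1
P0.r0=1 P0.r1=1 P2.r0=0
P0.r0=1 P0.r1=1 P2.r0=1
P0.r0=1 P0.r1=2 P2.r0=0
P0.r0=1 P0.r1=2 P2.r0=1

outcome vector order: (P0.r0,P0.r1,P2.r0)
|SC outcomes| = 10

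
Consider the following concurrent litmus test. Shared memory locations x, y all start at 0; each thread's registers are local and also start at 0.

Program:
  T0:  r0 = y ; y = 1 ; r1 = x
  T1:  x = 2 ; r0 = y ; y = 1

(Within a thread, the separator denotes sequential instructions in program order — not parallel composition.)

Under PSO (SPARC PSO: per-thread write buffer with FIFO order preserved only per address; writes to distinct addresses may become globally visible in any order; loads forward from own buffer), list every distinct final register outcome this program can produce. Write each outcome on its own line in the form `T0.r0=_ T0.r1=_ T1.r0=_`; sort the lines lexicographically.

outcome vector order: (T0.r0,T0.r1,T1.r0)
|PSO outcomes| = 6

T0.r0=0 T0.r1=0 T1.r0=0
T0.r0=0 T0.r1=0 T1.r0=1
T0.r0=0 T0.r1=2 T1.r0=0
T0.r0=0 T0.r1=2 T1.r0=1
T0.r0=1 T0.r1=0 T1.r0=0
T0.r0=1 T0.r1=2 T1.r0=0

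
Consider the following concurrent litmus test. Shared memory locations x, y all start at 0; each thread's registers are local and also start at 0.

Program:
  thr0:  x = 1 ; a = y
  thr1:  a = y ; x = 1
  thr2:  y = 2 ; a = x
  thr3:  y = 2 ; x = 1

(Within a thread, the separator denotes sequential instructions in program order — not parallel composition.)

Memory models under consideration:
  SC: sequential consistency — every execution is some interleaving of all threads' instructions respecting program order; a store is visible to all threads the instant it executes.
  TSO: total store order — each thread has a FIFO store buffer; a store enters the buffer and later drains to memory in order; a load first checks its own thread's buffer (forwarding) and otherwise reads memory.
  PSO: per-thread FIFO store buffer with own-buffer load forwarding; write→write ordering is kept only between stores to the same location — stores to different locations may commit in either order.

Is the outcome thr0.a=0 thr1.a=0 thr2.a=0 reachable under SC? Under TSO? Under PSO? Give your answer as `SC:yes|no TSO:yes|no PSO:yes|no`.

SC:no TSO:yes PSO:yes

outcome vector order: (thr0.a,thr1.a,thr2.a)
under SC → 0/0/1; 0/2/1; 2/0/0; 2/0/1; 2/2/0; 2/2/1
under TSO → 0/0/0; 0/0/1; 0/2/0; 0/2/1; 2/0/0; 2/0/1; 2/2/0; 2/2/1
under PSO → 0/0/0; 0/0/1; 0/2/0; 0/2/1; 2/0/0; 2/0/1; 2/2/0; 2/2/1
target 0/0/0 ∈ {TSO,PSO}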